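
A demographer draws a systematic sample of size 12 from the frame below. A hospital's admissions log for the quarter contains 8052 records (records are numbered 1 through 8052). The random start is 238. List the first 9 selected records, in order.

238, 909, 1580, 2251, 2922, 3593, 4264, 4935, 5606

k = N/n = 8052/12 = 671
record 1: 238
record 2: 238 + 671 = 909
record 3: 909 + 671 = 1580
record 4: 1580 + 671 = 2251
record 5: 2251 + 671 = 2922
record 6: 2922 + 671 = 3593
record 7: 3593 + 671 = 4264
record 8: 4264 + 671 = 4935
record 9: 4935 + 671 = 5606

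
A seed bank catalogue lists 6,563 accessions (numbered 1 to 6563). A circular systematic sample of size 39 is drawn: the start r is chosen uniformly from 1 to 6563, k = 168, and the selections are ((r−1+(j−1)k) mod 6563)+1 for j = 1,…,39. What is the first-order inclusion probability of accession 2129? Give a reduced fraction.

For each position j, as r ranges over 1…6563 the j-th selection hits every accession exactly once, so accession 2129 is selected for exactly 39 of the 6563 starts.
Inclusion probability = 39/6563.

39/6563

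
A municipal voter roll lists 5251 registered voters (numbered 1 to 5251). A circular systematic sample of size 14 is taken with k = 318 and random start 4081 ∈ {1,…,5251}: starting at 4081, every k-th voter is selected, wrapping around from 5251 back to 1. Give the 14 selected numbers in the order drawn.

4081, 4399, 4717, 5035, 102, 420, 738, 1056, 1374, 1692, 2010, 2328, 2646, 2964

Selection 1: 4081
Selection 2: 4081 + 318 = 4399
Selection 3: 4399 + 318 = 4717
Selection 4: 4717 + 318 = 5035
Selection 5: 5035 + 318 = 5353 → 5353 − 5251 = 102
Selection 6: 102 + 318 = 420
Selection 7: 420 + 318 = 738
Selection 8: 738 + 318 = 1056
Selection 9: 1056 + 318 = 1374
Selection 10: 1374 + 318 = 1692
Selection 11: 1692 + 318 = 2010
Selection 12: 2010 + 318 = 2328
Selection 13: 2328 + 318 = 2646
Selection 14: 2646 + 318 = 2964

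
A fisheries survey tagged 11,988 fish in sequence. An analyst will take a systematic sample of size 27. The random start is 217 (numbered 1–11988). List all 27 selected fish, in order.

217, 661, 1105, 1549, 1993, 2437, 2881, 3325, 3769, 4213, 4657, 5101, 5545, 5989, 6433, 6877, 7321, 7765, 8209, 8653, 9097, 9541, 9985, 10429, 10873, 11317, 11761

k = N/n = 11988/27 = 444
fish 1: 217
fish 2: 217 + 444 = 661
fish 3: 661 + 444 = 1105
fish 4: 1105 + 444 = 1549
fish 5: 1549 + 444 = 1993
fish 6: 1993 + 444 = 2437
fish 7: 2437 + 444 = 2881
fish 8: 2881 + 444 = 3325
fish 9: 3325 + 444 = 3769
fish 10: 3769 + 444 = 4213
fish 11: 4213 + 444 = 4657
fish 12: 4657 + 444 = 5101
fish 13: 5101 + 444 = 5545
fish 14: 5545 + 444 = 5989
fish 15: 5989 + 444 = 6433
fish 16: 6433 + 444 = 6877
fish 17: 6877 + 444 = 7321
fish 18: 7321 + 444 = 7765
fish 19: 7765 + 444 = 8209
fish 20: 8209 + 444 = 8653
fish 21: 8653 + 444 = 9097
fish 22: 9097 + 444 = 9541
fish 23: 9541 + 444 = 9985
fish 24: 9985 + 444 = 10429
fish 25: 10429 + 444 = 10873
fish 26: 10873 + 444 = 11317
fish 27: 11317 + 444 = 11761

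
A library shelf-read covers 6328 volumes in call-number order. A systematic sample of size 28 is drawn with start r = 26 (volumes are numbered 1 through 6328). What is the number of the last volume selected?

k = 6328/28 = 226
28th selection = r + (28−1)·k = 26 + 27×226 = 26 + 6102 = 6128

6128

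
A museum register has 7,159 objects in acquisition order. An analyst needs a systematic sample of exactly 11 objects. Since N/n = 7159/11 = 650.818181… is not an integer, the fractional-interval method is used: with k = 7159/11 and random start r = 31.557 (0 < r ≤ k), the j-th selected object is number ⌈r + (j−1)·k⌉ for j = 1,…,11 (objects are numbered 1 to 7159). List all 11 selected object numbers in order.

32, 683, 1334, 1985, 2635, 3286, 3937, 4588, 5239, 5889, 6540

j=1: r + 0k = 31.557 → ⌈·⌉ = 32
j=2: r + 1k = 682.375181… → ⌈·⌉ = 683
j=3: r + 2k = 1333.193363… → ⌈·⌉ = 1334
j=4: r + 3k = 1984.011545… → ⌈·⌉ = 1985
j=5: r + 4k = 2634.829727… → ⌈·⌉ = 2635
j=6: r + 5k = 3285.647909… → ⌈·⌉ = 3286
j=7: r + 6k = 3936.466090… → ⌈·⌉ = 3937
j=8: r + 7k = 4587.284272… → ⌈·⌉ = 4588
j=9: r + 8k = 5238.102454… → ⌈·⌉ = 5239
j=10: r + 9k = 5888.920636… → ⌈·⌉ = 5889
j=11: r + 10k = 6539.738818… → ⌈·⌉ = 6540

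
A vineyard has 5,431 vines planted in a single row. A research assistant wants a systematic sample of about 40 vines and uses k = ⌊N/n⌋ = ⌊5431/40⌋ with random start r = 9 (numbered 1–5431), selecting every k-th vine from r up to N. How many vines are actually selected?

k = ⌊5431/40⌋ = 135
Achieved size = ⌊(5431 − 9)/135⌋ + 1 = ⌊5422/135⌋ + 1 = 40 + 1 = 41
(last selection: 9 + 40×135 = 5409 ≤ 5431; next would be 5544 > 5431)

41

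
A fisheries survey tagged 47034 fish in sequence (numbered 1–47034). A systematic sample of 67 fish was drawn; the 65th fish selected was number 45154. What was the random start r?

226

k = 47034/67 = 702
r = 45154 − (65−1)×702 = 45154 − 44928 = 226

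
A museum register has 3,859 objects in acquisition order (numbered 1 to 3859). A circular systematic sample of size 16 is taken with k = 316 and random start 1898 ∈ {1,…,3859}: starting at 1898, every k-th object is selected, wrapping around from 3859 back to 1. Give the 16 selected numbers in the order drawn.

Selection 1: 1898
Selection 2: 1898 + 316 = 2214
Selection 3: 2214 + 316 = 2530
Selection 4: 2530 + 316 = 2846
Selection 5: 2846 + 316 = 3162
Selection 6: 3162 + 316 = 3478
Selection 7: 3478 + 316 = 3794
Selection 8: 3794 + 316 = 4110 → 4110 − 3859 = 251
Selection 9: 251 + 316 = 567
Selection 10: 567 + 316 = 883
Selection 11: 883 + 316 = 1199
Selection 12: 1199 + 316 = 1515
Selection 13: 1515 + 316 = 1831
Selection 14: 1831 + 316 = 2147
Selection 15: 2147 + 316 = 2463
Selection 16: 2463 + 316 = 2779

1898, 2214, 2530, 2846, 3162, 3478, 3794, 251, 567, 883, 1199, 1515, 1831, 2147, 2463, 2779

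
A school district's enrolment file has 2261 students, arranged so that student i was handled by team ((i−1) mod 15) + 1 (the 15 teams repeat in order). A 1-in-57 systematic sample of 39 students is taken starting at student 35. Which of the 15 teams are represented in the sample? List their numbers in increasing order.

Consecutive selections differ by k = 57, so their team numbers differ by 57 mod 15 = 12.
gcd(57, 15) = 3, so the sample visits 15/3 = 5 distinct residues mod 15.
Start 35 is team 5; the teams hit are 2, 5, 8, 11, 14.

2, 5, 8, 11, 14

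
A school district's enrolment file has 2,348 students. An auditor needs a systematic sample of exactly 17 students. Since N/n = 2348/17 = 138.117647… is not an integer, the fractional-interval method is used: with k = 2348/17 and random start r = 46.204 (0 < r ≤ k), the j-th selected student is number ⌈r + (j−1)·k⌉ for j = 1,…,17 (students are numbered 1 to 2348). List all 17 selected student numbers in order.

j=1: r + 0k = 46.204 → ⌈·⌉ = 47
j=2: r + 1k = 184.321647… → ⌈·⌉ = 185
j=3: r + 2k = 322.439294… → ⌈·⌉ = 323
j=4: r + 3k = 460.556941… → ⌈·⌉ = 461
j=5: r + 4k = 598.674588… → ⌈·⌉ = 599
j=6: r + 5k = 736.792235… → ⌈·⌉ = 737
j=7: r + 6k = 874.909882… → ⌈·⌉ = 875
j=8: r + 7k = 1013.027529… → ⌈·⌉ = 1014
j=9: r + 8k = 1151.145176… → ⌈·⌉ = 1152
j=10: r + 9k = 1289.262823… → ⌈·⌉ = 1290
j=11: r + 10k = 1427.380470… → ⌈·⌉ = 1428
j=12: r + 11k = 1565.498117… → ⌈·⌉ = 1566
j=13: r + 12k = 1703.615764… → ⌈·⌉ = 1704
j=14: r + 13k = 1841.733411… → ⌈·⌉ = 1842
j=15: r + 14k = 1979.851058… → ⌈·⌉ = 1980
j=16: r + 15k = 2117.968705… → ⌈·⌉ = 2118
j=17: r + 16k = 2256.086352… → ⌈·⌉ = 2257

47, 185, 323, 461, 599, 737, 875, 1014, 1152, 1290, 1428, 1566, 1704, 1842, 1980, 2118, 2257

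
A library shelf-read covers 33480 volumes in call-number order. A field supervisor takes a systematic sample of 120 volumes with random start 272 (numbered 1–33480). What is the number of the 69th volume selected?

k = 33480/120 = 279
69th selection = r + (69−1)·k = 272 + 68×279 = 272 + 18972 = 19244

19244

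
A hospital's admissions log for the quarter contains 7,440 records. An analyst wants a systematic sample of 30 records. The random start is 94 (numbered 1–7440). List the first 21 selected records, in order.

k = N/n = 7440/30 = 248
record 1: 94
record 2: 94 + 248 = 342
record 3: 342 + 248 = 590
record 4: 590 + 248 = 838
record 5: 838 + 248 = 1086
record 6: 1086 + 248 = 1334
record 7: 1334 + 248 = 1582
record 8: 1582 + 248 = 1830
record 9: 1830 + 248 = 2078
record 10: 2078 + 248 = 2326
record 11: 2326 + 248 = 2574
record 12: 2574 + 248 = 2822
record 13: 2822 + 248 = 3070
record 14: 3070 + 248 = 3318
record 15: 3318 + 248 = 3566
record 16: 3566 + 248 = 3814
record 17: 3814 + 248 = 4062
record 18: 4062 + 248 = 4310
record 19: 4310 + 248 = 4558
record 20: 4558 + 248 = 4806
record 21: 4806 + 248 = 5054

94, 342, 590, 838, 1086, 1334, 1582, 1830, 2078, 2326, 2574, 2822, 3070, 3318, 3566, 3814, 4062, 4310, 4558, 4806, 5054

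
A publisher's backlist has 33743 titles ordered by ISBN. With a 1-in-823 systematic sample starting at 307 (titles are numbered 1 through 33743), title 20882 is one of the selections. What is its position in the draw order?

k = 823
position = (20882 − 307)/823 + 1 = 20575/823 + 1 = 25 + 1 = 26

26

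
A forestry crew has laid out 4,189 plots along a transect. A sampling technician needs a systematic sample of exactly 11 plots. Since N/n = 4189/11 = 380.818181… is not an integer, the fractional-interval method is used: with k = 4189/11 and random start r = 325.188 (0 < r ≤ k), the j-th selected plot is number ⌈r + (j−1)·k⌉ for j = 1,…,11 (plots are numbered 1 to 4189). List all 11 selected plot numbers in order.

j=1: r + 0k = 325.188 → ⌈·⌉ = 326
j=2: r + 1k = 706.006181… → ⌈·⌉ = 707
j=3: r + 2k = 1086.824363… → ⌈·⌉ = 1087
j=4: r + 3k = 1467.642545… → ⌈·⌉ = 1468
j=5: r + 4k = 1848.460727… → ⌈·⌉ = 1849
j=6: r + 5k = 2229.278909… → ⌈·⌉ = 2230
j=7: r + 6k = 2610.097090… → ⌈·⌉ = 2611
j=8: r + 7k = 2990.915272… → ⌈·⌉ = 2991
j=9: r + 8k = 3371.733454… → ⌈·⌉ = 3372
j=10: r + 9k = 3752.551636… → ⌈·⌉ = 3753
j=11: r + 10k = 4133.369818… → ⌈·⌉ = 4134

326, 707, 1087, 1468, 1849, 2230, 2611, 2991, 3372, 3753, 4134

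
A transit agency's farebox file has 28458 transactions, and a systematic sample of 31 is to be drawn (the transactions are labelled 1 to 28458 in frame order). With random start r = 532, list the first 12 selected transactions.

532, 1450, 2368, 3286, 4204, 5122, 6040, 6958, 7876, 8794, 9712, 10630

k = N/n = 28458/31 = 918
transaction 1: 532
transaction 2: 532 + 918 = 1450
transaction 3: 1450 + 918 = 2368
transaction 4: 2368 + 918 = 3286
transaction 5: 3286 + 918 = 4204
transaction 6: 4204 + 918 = 5122
transaction 7: 5122 + 918 = 6040
transaction 8: 6040 + 918 = 6958
transaction 9: 6958 + 918 = 7876
transaction 10: 7876 + 918 = 8794
transaction 11: 8794 + 918 = 9712
transaction 12: 9712 + 918 = 10630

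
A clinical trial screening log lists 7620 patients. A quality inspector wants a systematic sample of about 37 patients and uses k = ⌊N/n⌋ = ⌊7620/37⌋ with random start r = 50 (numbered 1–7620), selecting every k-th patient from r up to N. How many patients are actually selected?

k = ⌊7620/37⌋ = 205
Achieved size = ⌊(7620 − 50)/205⌋ + 1 = ⌊7570/205⌋ + 1 = 36 + 1 = 37
(last selection: 50 + 36×205 = 7430 ≤ 7620; next would be 7635 > 7620)

37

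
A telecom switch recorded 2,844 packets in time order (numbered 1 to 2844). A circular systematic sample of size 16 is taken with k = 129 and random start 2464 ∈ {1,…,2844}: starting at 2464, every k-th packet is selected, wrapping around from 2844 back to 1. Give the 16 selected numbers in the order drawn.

2464, 2593, 2722, 7, 136, 265, 394, 523, 652, 781, 910, 1039, 1168, 1297, 1426, 1555

Selection 1: 2464
Selection 2: 2464 + 129 = 2593
Selection 3: 2593 + 129 = 2722
Selection 4: 2722 + 129 = 2851 → 2851 − 2844 = 7
Selection 5: 7 + 129 = 136
Selection 6: 136 + 129 = 265
Selection 7: 265 + 129 = 394
Selection 8: 394 + 129 = 523
Selection 9: 523 + 129 = 652
Selection 10: 652 + 129 = 781
Selection 11: 781 + 129 = 910
Selection 12: 910 + 129 = 1039
Selection 13: 1039 + 129 = 1168
Selection 14: 1168 + 129 = 1297
Selection 15: 1297 + 129 = 1426
Selection 16: 1426 + 129 = 1555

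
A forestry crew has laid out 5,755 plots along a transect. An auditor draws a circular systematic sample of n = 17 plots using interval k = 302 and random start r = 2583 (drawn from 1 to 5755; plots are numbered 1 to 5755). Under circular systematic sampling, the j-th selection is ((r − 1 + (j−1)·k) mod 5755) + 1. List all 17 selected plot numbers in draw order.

Selection 1: 2583
Selection 2: 2583 + 302 = 2885
Selection 3: 2885 + 302 = 3187
Selection 4: 3187 + 302 = 3489
Selection 5: 3489 + 302 = 3791
Selection 6: 3791 + 302 = 4093
Selection 7: 4093 + 302 = 4395
Selection 8: 4395 + 302 = 4697
Selection 9: 4697 + 302 = 4999
Selection 10: 4999 + 302 = 5301
Selection 11: 5301 + 302 = 5603
Selection 12: 5603 + 302 = 5905 → 5905 − 5755 = 150
Selection 13: 150 + 302 = 452
Selection 14: 452 + 302 = 754
Selection 15: 754 + 302 = 1056
Selection 16: 1056 + 302 = 1358
Selection 17: 1358 + 302 = 1660

2583, 2885, 3187, 3489, 3791, 4093, 4395, 4697, 4999, 5301, 5603, 150, 452, 754, 1056, 1358, 1660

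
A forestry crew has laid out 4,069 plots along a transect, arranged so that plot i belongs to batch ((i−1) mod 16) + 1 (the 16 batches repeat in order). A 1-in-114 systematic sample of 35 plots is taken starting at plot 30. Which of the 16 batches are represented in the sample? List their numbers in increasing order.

2, 4, 6, 8, 10, 12, 14, 16

Consecutive selections differ by k = 114, so their batch numbers differ by 114 mod 16 = 2.
gcd(114, 16) = 2, so the sample visits 16/2 = 8 distinct residues mod 16.
Start 30 is batch 14; the batches hit are 2, 4, 6, 8, 10, 12, 14, 16.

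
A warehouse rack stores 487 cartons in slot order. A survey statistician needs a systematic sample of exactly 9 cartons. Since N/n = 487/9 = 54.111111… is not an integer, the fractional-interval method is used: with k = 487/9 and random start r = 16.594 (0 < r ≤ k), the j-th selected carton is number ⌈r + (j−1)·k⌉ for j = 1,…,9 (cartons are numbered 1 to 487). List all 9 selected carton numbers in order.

17, 71, 125, 179, 234, 288, 342, 396, 450

j=1: r + 0k = 16.594 → ⌈·⌉ = 17
j=2: r + 1k = 70.705111… → ⌈·⌉ = 71
j=3: r + 2k = 124.816222… → ⌈·⌉ = 125
j=4: r + 3k = 178.927333… → ⌈·⌉ = 179
j=5: r + 4k = 233.038444… → ⌈·⌉ = 234
j=6: r + 5k = 287.149555… → ⌈·⌉ = 288
j=7: r + 6k = 341.260666… → ⌈·⌉ = 342
j=8: r + 7k = 395.371777… → ⌈·⌉ = 396
j=9: r + 8k = 449.482888… → ⌈·⌉ = 450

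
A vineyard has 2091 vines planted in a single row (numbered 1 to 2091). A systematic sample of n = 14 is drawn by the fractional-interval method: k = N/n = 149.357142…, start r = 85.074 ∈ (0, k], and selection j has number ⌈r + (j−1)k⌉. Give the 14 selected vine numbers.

j=1: r + 0k = 85.074 → ⌈·⌉ = 86
j=2: r + 1k = 234.431142… → ⌈·⌉ = 235
j=3: r + 2k = 383.788285… → ⌈·⌉ = 384
j=4: r + 3k = 533.145428… → ⌈·⌉ = 534
j=5: r + 4k = 682.502571… → ⌈·⌉ = 683
j=6: r + 5k = 831.859714… → ⌈·⌉ = 832
j=7: r + 6k = 981.216857… → ⌈·⌉ = 982
j=8: r + 7k = 1130.574 → ⌈·⌉ = 1131
j=9: r + 8k = 1279.931142… → ⌈·⌉ = 1280
j=10: r + 9k = 1429.288285… → ⌈·⌉ = 1430
j=11: r + 10k = 1578.645428… → ⌈·⌉ = 1579
j=12: r + 11k = 1728.002571… → ⌈·⌉ = 1729
j=13: r + 12k = 1877.359714… → ⌈·⌉ = 1878
j=14: r + 13k = 2026.716857… → ⌈·⌉ = 2027

86, 235, 384, 534, 683, 832, 982, 1131, 1280, 1430, 1579, 1729, 1878, 2027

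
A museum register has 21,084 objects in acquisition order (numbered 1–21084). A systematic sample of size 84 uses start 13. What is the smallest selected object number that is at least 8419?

8547

k = 21084/84 = 251
Steps past start: ⌈(8419 − 13)/251⌉ = ⌈8406/251⌉ = 34
Selected object: 13 + 34×251 = 8547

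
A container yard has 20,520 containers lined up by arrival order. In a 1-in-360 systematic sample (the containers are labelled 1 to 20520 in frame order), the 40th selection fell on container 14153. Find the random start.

k = 360
r = 14153 − (40−1)×360 = 14153 − 14040 = 113

113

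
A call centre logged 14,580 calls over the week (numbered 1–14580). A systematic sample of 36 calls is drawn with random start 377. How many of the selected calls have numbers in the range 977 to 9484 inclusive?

21

k = 14580/36 = 405
First selection ≥ 977: 377 + ⌈(977−377)/405⌉·405 = 377 + 2×405 = 1187
Last selection ≤ 9484: 377 + ⌊(9484−377)/405⌋·405 = 377 + 22×405 = 9287
Count = 22 − 2 + 1 = 21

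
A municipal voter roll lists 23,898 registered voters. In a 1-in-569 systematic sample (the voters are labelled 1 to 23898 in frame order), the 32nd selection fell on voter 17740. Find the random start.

k = 569
r = 17740 − (32−1)×569 = 17740 − 17639 = 101

101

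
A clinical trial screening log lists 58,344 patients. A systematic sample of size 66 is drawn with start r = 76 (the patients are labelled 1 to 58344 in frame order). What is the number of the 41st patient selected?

35436

k = 58344/66 = 884
41st selection = r + (41−1)·k = 76 + 40×884 = 76 + 35360 = 35436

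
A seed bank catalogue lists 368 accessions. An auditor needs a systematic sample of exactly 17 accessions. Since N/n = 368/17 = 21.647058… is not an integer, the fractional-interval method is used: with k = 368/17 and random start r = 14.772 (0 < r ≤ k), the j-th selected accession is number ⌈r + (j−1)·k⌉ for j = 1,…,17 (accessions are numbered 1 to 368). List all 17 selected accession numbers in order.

15, 37, 59, 80, 102, 124, 145, 167, 188, 210, 232, 253, 275, 297, 318, 340, 362

j=1: r + 0k = 14.772 → ⌈·⌉ = 15
j=2: r + 1k = 36.419058… → ⌈·⌉ = 37
j=3: r + 2k = 58.066117… → ⌈·⌉ = 59
j=4: r + 3k = 79.713176… → ⌈·⌉ = 80
j=5: r + 4k = 101.360235… → ⌈·⌉ = 102
j=6: r + 5k = 123.007294… → ⌈·⌉ = 124
j=7: r + 6k = 144.654352… → ⌈·⌉ = 145
j=8: r + 7k = 166.301411… → ⌈·⌉ = 167
j=9: r + 8k = 187.948470… → ⌈·⌉ = 188
j=10: r + 9k = 209.595529… → ⌈·⌉ = 210
j=11: r + 10k = 231.242588… → ⌈·⌉ = 232
j=12: r + 11k = 252.889647… → ⌈·⌉ = 253
j=13: r + 12k = 274.536705… → ⌈·⌉ = 275
j=14: r + 13k = 296.183764… → ⌈·⌉ = 297
j=15: r + 14k = 317.830823… → ⌈·⌉ = 318
j=16: r + 15k = 339.477882… → ⌈·⌉ = 340
j=17: r + 16k = 361.124941… → ⌈·⌉ = 362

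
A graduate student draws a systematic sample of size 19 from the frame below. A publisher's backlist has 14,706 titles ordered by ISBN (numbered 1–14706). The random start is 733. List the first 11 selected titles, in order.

733, 1507, 2281, 3055, 3829, 4603, 5377, 6151, 6925, 7699, 8473

k = N/n = 14706/19 = 774
title 1: 733
title 2: 733 + 774 = 1507
title 3: 1507 + 774 = 2281
title 4: 2281 + 774 = 3055
title 5: 3055 + 774 = 3829
title 6: 3829 + 774 = 4603
title 7: 4603 + 774 = 5377
title 8: 5377 + 774 = 6151
title 9: 6151 + 774 = 6925
title 10: 6925 + 774 = 7699
title 11: 7699 + 774 = 8473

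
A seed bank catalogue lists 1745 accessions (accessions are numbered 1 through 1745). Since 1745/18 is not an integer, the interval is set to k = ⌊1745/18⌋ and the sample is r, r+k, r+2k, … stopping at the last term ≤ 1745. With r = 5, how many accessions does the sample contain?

19

k = ⌊1745/18⌋ = 96
Achieved size = ⌊(1745 − 5)/96⌋ + 1 = ⌊1740/96⌋ + 1 = 18 + 1 = 19
(last selection: 5 + 18×96 = 1733 ≤ 1745; next would be 1829 > 1745)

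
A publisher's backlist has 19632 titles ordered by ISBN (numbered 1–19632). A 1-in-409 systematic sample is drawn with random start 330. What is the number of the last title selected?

19553

k = 409
48th selection = r + (48−1)·k = 330 + 47×409 = 330 + 19223 = 19553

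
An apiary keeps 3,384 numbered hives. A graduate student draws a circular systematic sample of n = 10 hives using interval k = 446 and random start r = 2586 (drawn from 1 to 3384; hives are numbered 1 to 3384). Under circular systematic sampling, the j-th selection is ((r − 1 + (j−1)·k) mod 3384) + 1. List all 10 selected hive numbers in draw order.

2586, 3032, 94, 540, 986, 1432, 1878, 2324, 2770, 3216

Selection 1: 2586
Selection 2: 2586 + 446 = 3032
Selection 3: 3032 + 446 = 3478 → 3478 − 3384 = 94
Selection 4: 94 + 446 = 540
Selection 5: 540 + 446 = 986
Selection 6: 986 + 446 = 1432
Selection 7: 1432 + 446 = 1878
Selection 8: 1878 + 446 = 2324
Selection 9: 2324 + 446 = 2770
Selection 10: 2770 + 446 = 3216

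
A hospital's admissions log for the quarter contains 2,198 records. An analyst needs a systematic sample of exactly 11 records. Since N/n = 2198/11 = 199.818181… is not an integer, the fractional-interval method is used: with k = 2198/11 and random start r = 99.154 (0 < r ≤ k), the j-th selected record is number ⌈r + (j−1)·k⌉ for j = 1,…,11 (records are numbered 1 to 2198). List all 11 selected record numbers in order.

j=1: r + 0k = 99.154 → ⌈·⌉ = 100
j=2: r + 1k = 298.972181… → ⌈·⌉ = 299
j=3: r + 2k = 498.790363… → ⌈·⌉ = 499
j=4: r + 3k = 698.608545… → ⌈·⌉ = 699
j=5: r + 4k = 898.426727… → ⌈·⌉ = 899
j=6: r + 5k = 1098.244909… → ⌈·⌉ = 1099
j=7: r + 6k = 1298.063090… → ⌈·⌉ = 1299
j=8: r + 7k = 1497.881272… → ⌈·⌉ = 1498
j=9: r + 8k = 1697.699454… → ⌈·⌉ = 1698
j=10: r + 9k = 1897.517636… → ⌈·⌉ = 1898
j=11: r + 10k = 2097.335818… → ⌈·⌉ = 2098

100, 299, 499, 699, 899, 1099, 1299, 1498, 1698, 1898, 2098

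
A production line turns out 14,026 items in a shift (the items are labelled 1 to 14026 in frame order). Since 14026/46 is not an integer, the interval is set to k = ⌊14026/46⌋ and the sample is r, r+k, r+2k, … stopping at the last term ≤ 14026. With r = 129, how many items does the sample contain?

k = ⌊14026/46⌋ = 304
Achieved size = ⌊(14026 − 129)/304⌋ + 1 = ⌊13897/304⌋ + 1 = 45 + 1 = 46
(last selection: 129 + 45×304 = 13809 ≤ 14026; next would be 14113 > 14026)

46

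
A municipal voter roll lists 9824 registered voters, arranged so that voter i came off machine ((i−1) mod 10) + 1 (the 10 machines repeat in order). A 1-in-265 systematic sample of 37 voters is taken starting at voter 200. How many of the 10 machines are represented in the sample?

2

Consecutive selections differ by k = 265, so their machine numbers differ by 265 mod 10 = 5.
gcd(265, 10) = 5, so the sample visits 10/5 = 2 distinct residues mod 10.
Start 200 is machine 10; the machines hit are 5, 10.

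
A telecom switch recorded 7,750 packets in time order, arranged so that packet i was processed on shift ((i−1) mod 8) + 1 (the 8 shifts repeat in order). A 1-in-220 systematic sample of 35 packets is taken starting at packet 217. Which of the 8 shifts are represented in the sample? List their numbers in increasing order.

Consecutive selections differ by k = 220, so their shift numbers differ by 220 mod 8 = 4.
gcd(220, 8) = 4, so the sample visits 8/4 = 2 distinct residues mod 8.
Start 217 is shift 1; the shifts hit are 1, 5.

1, 5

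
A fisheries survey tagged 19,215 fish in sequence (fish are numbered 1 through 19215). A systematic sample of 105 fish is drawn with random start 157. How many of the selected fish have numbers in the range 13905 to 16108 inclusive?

k = 19215/105 = 183
First selection ≥ 13905: 157 + ⌈(13905−157)/183⌉·183 = 157 + 76×183 = 14065
Last selection ≤ 16108: 157 + ⌊(16108−157)/183⌋·183 = 157 + 87×183 = 16078
Count = 87 − 76 + 1 = 12

12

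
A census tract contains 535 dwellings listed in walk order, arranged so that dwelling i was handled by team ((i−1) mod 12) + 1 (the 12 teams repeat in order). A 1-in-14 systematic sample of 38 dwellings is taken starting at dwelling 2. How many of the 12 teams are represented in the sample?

6

Consecutive selections differ by k = 14, so their team numbers differ by 14 mod 12 = 2.
gcd(14, 12) = 2, so the sample visits 12/2 = 6 distinct residues mod 12.
Start 2 is team 2; the teams hit are 2, 4, 6, 8, 10, 12.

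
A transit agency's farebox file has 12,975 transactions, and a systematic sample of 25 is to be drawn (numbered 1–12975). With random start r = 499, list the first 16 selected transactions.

k = N/n = 12975/25 = 519
transaction 1: 499
transaction 2: 499 + 519 = 1018
transaction 3: 1018 + 519 = 1537
transaction 4: 1537 + 519 = 2056
transaction 5: 2056 + 519 = 2575
transaction 6: 2575 + 519 = 3094
transaction 7: 3094 + 519 = 3613
transaction 8: 3613 + 519 = 4132
transaction 9: 4132 + 519 = 4651
transaction 10: 4651 + 519 = 5170
transaction 11: 5170 + 519 = 5689
transaction 12: 5689 + 519 = 6208
transaction 13: 6208 + 519 = 6727
transaction 14: 6727 + 519 = 7246
transaction 15: 7246 + 519 = 7765
transaction 16: 7765 + 519 = 8284

499, 1018, 1537, 2056, 2575, 3094, 3613, 4132, 4651, 5170, 5689, 6208, 6727, 7246, 7765, 8284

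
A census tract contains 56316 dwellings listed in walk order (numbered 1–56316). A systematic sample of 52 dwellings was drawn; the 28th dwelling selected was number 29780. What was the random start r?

539

k = 56316/52 = 1083
r = 29780 − (28−1)×1083 = 29780 − 29241 = 539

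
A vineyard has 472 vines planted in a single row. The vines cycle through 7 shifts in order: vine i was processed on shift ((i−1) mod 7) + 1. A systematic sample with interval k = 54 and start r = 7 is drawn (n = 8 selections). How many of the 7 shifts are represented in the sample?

Consecutive selections differ by k = 54, so their shift numbers differ by 54 mod 7 = 5.
gcd(54, 7) = 1, so the sample visits 7/1 = 7 distinct residues mod 7.
Start 7 is shift 7; the shifts hit are 1, 2, 3, 4, 5, 6, 7.

7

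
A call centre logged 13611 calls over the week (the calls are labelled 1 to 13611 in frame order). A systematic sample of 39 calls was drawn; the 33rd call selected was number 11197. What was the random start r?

k = 13611/39 = 349
r = 11197 − (33−1)×349 = 11197 − 11168 = 29

29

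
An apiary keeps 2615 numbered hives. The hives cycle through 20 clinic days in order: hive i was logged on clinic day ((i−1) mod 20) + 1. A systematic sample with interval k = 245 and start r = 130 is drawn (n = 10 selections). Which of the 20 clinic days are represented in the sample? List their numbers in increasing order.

Consecutive selections differ by k = 245, so their clinic day numbers differ by 245 mod 20 = 5.
gcd(245, 20) = 5, so the sample visits 20/5 = 4 distinct residues mod 20.
Start 130 is clinic day 10; the clinic days hit are 5, 10, 15, 20.

5, 10, 15, 20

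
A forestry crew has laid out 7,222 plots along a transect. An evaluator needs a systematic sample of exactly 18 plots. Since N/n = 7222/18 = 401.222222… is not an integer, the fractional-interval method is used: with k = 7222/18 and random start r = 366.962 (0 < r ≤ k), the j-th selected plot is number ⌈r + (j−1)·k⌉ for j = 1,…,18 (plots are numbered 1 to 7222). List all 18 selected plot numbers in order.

j=1: r + 0k = 366.962 → ⌈·⌉ = 367
j=2: r + 1k = 768.184222… → ⌈·⌉ = 769
j=3: r + 2k = 1169.406444… → ⌈·⌉ = 1170
j=4: r + 3k = 1570.628666… → ⌈·⌉ = 1571
j=5: r + 4k = 1971.850888… → ⌈·⌉ = 1972
j=6: r + 5k = 2373.073111… → ⌈·⌉ = 2374
j=7: r + 6k = 2774.295333… → ⌈·⌉ = 2775
j=8: r + 7k = 3175.517555… → ⌈·⌉ = 3176
j=9: r + 8k = 3576.739777… → ⌈·⌉ = 3577
j=10: r + 9k = 3977.962 → ⌈·⌉ = 3978
j=11: r + 10k = 4379.184222… → ⌈·⌉ = 4380
j=12: r + 11k = 4780.406444… → ⌈·⌉ = 4781
j=13: r + 12k = 5181.628666… → ⌈·⌉ = 5182
j=14: r + 13k = 5582.850888… → ⌈·⌉ = 5583
j=15: r + 14k = 5984.073111… → ⌈·⌉ = 5985
j=16: r + 15k = 6385.295333… → ⌈·⌉ = 6386
j=17: r + 16k = 6786.517555… → ⌈·⌉ = 6787
j=18: r + 17k = 7187.739777… → ⌈·⌉ = 7188

367, 769, 1170, 1571, 1972, 2374, 2775, 3176, 3577, 3978, 4380, 4781, 5182, 5583, 5985, 6386, 6787, 7188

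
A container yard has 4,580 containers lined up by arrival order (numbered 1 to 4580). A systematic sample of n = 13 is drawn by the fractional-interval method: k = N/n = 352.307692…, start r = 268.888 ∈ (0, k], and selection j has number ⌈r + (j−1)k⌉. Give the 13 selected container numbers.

j=1: r + 0k = 268.888 → ⌈·⌉ = 269
j=2: r + 1k = 621.195692… → ⌈·⌉ = 622
j=3: r + 2k = 973.503384… → ⌈·⌉ = 974
j=4: r + 3k = 1325.811076… → ⌈·⌉ = 1326
j=5: r + 4k = 1678.118769… → ⌈·⌉ = 1679
j=6: r + 5k = 2030.426461… → ⌈·⌉ = 2031
j=7: r + 6k = 2382.734153… → ⌈·⌉ = 2383
j=8: r + 7k = 2735.041846… → ⌈·⌉ = 2736
j=9: r + 8k = 3087.349538… → ⌈·⌉ = 3088
j=10: r + 9k = 3439.657230… → ⌈·⌉ = 3440
j=11: r + 10k = 3791.964923… → ⌈·⌉ = 3792
j=12: r + 11k = 4144.272615… → ⌈·⌉ = 4145
j=13: r + 12k = 4496.580307… → ⌈·⌉ = 4497

269, 622, 974, 1326, 1679, 2031, 2383, 2736, 3088, 3440, 3792, 4145, 4497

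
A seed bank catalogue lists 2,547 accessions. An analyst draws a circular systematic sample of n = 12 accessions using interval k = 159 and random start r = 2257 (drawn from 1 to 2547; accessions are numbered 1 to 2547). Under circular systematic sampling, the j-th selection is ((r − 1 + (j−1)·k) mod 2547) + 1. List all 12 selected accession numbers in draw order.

Selection 1: 2257
Selection 2: 2257 + 159 = 2416
Selection 3: 2416 + 159 = 2575 → 2575 − 2547 = 28
Selection 4: 28 + 159 = 187
Selection 5: 187 + 159 = 346
Selection 6: 346 + 159 = 505
Selection 7: 505 + 159 = 664
Selection 8: 664 + 159 = 823
Selection 9: 823 + 159 = 982
Selection 10: 982 + 159 = 1141
Selection 11: 1141 + 159 = 1300
Selection 12: 1300 + 159 = 1459

2257, 2416, 28, 187, 346, 505, 664, 823, 982, 1141, 1300, 1459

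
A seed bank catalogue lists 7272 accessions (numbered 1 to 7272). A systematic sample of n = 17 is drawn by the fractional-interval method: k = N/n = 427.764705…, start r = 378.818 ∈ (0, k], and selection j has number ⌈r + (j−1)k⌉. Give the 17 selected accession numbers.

j=1: r + 0k = 378.818 → ⌈·⌉ = 379
j=2: r + 1k = 806.582705… → ⌈·⌉ = 807
j=3: r + 2k = 1234.347411… → ⌈·⌉ = 1235
j=4: r + 3k = 1662.112117… → ⌈·⌉ = 1663
j=5: r + 4k = 2089.876823… → ⌈·⌉ = 2090
j=6: r + 5k = 2517.641529… → ⌈·⌉ = 2518
j=7: r + 6k = 2945.406235… → ⌈·⌉ = 2946
j=8: r + 7k = 3373.170941… → ⌈·⌉ = 3374
j=9: r + 8k = 3800.935647… → ⌈·⌉ = 3801
j=10: r + 9k = 4228.700352… → ⌈·⌉ = 4229
j=11: r + 10k = 4656.465058… → ⌈·⌉ = 4657
j=12: r + 11k = 5084.229764… → ⌈·⌉ = 5085
j=13: r + 12k = 5511.994470… → ⌈·⌉ = 5512
j=14: r + 13k = 5939.759176… → ⌈·⌉ = 5940
j=15: r + 14k = 6367.523882… → ⌈·⌉ = 6368
j=16: r + 15k = 6795.288588… → ⌈·⌉ = 6796
j=17: r + 16k = 7223.053294… → ⌈·⌉ = 7224

379, 807, 1235, 1663, 2090, 2518, 2946, 3374, 3801, 4229, 4657, 5085, 5512, 5940, 6368, 6796, 7224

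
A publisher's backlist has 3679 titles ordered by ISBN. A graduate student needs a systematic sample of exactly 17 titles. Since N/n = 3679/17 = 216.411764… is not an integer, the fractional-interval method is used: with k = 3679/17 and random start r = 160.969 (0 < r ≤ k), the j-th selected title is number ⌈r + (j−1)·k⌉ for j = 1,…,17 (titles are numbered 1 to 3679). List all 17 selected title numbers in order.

161, 378, 594, 811, 1027, 1244, 1460, 1676, 1893, 2109, 2326, 2542, 2758, 2975, 3191, 3408, 3624

j=1: r + 0k = 160.969 → ⌈·⌉ = 161
j=2: r + 1k = 377.380764… → ⌈·⌉ = 378
j=3: r + 2k = 593.792529… → ⌈·⌉ = 594
j=4: r + 3k = 810.204294… → ⌈·⌉ = 811
j=5: r + 4k = 1026.616058… → ⌈·⌉ = 1027
j=6: r + 5k = 1243.027823… → ⌈·⌉ = 1244
j=7: r + 6k = 1459.439588… → ⌈·⌉ = 1460
j=8: r + 7k = 1675.851352… → ⌈·⌉ = 1676
j=9: r + 8k = 1892.263117… → ⌈·⌉ = 1893
j=10: r + 9k = 2108.674882… → ⌈·⌉ = 2109
j=11: r + 10k = 2325.086647… → ⌈·⌉ = 2326
j=12: r + 11k = 2541.498411… → ⌈·⌉ = 2542
j=13: r + 12k = 2757.910176… → ⌈·⌉ = 2758
j=14: r + 13k = 2974.321941… → ⌈·⌉ = 2975
j=15: r + 14k = 3190.733705… → ⌈·⌉ = 3191
j=16: r + 15k = 3407.145470… → ⌈·⌉ = 3408
j=17: r + 16k = 3623.557235… → ⌈·⌉ = 3624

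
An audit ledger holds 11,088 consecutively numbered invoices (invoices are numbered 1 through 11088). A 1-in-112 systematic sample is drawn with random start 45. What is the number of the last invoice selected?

k = 112
99th selection = r + (99−1)·k = 45 + 98×112 = 45 + 10976 = 11021

11021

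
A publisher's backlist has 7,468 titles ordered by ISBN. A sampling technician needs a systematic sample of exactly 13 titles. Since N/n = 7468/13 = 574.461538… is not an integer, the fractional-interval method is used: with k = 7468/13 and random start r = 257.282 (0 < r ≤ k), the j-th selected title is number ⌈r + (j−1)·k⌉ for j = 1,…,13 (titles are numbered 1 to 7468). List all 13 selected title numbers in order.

j=1: r + 0k = 257.282 → ⌈·⌉ = 258
j=2: r + 1k = 831.743538… → ⌈·⌉ = 832
j=3: r + 2k = 1406.205076… → ⌈·⌉ = 1407
j=4: r + 3k = 1980.666615… → ⌈·⌉ = 1981
j=5: r + 4k = 2555.128153… → ⌈·⌉ = 2556
j=6: r + 5k = 3129.589692… → ⌈·⌉ = 3130
j=7: r + 6k = 3704.051230… → ⌈·⌉ = 3705
j=8: r + 7k = 4278.512769… → ⌈·⌉ = 4279
j=9: r + 8k = 4852.974307… → ⌈·⌉ = 4853
j=10: r + 9k = 5427.435846… → ⌈·⌉ = 5428
j=11: r + 10k = 6001.897384… → ⌈·⌉ = 6002
j=12: r + 11k = 6576.358923… → ⌈·⌉ = 6577
j=13: r + 12k = 7150.820461… → ⌈·⌉ = 7151

258, 832, 1407, 1981, 2556, 3130, 3705, 4279, 4853, 5428, 6002, 6577, 7151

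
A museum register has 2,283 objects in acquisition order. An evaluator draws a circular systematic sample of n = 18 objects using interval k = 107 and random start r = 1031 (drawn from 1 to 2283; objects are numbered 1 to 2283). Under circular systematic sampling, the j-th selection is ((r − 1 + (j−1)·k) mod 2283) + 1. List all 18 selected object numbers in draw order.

1031, 1138, 1245, 1352, 1459, 1566, 1673, 1780, 1887, 1994, 2101, 2208, 32, 139, 246, 353, 460, 567

Selection 1: 1031
Selection 2: 1031 + 107 = 1138
Selection 3: 1138 + 107 = 1245
Selection 4: 1245 + 107 = 1352
Selection 5: 1352 + 107 = 1459
Selection 6: 1459 + 107 = 1566
Selection 7: 1566 + 107 = 1673
Selection 8: 1673 + 107 = 1780
Selection 9: 1780 + 107 = 1887
Selection 10: 1887 + 107 = 1994
Selection 11: 1994 + 107 = 2101
Selection 12: 2101 + 107 = 2208
Selection 13: 2208 + 107 = 2315 → 2315 − 2283 = 32
Selection 14: 32 + 107 = 139
Selection 15: 139 + 107 = 246
Selection 16: 246 + 107 = 353
Selection 17: 353 + 107 = 460
Selection 18: 460 + 107 = 567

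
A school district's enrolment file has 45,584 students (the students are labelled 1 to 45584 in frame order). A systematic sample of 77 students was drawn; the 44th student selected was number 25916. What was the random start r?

460

k = 45584/77 = 592
r = 25916 − (44−1)×592 = 25916 − 25456 = 460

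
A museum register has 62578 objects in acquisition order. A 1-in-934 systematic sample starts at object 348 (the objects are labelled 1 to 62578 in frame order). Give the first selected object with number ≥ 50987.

51718

k = 934
Steps past start: ⌈(50987 − 348)/934⌉ = ⌈50639/934⌉ = 55
Selected object: 348 + 55×934 = 51718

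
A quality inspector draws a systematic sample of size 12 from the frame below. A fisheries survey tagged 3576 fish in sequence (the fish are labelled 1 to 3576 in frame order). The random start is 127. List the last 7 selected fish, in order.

k = N/n = 3576/12 = 298
6th selection = 127 + 5×298 = 1617
7th: 1617 + 298 = 1915
8th: 1915 + 298 = 2213
9th: 2213 + 298 = 2511
10th: 2511 + 298 = 2809
11th: 2809 + 298 = 3107
12th: 3107 + 298 = 3405

1617, 1915, 2213, 2511, 2809, 3107, 3405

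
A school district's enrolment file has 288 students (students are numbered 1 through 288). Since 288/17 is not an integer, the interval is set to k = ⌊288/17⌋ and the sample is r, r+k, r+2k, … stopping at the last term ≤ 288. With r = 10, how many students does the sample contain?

k = ⌊288/17⌋ = 16
Achieved size = ⌊(288 − 10)/16⌋ + 1 = ⌊278/16⌋ + 1 = 17 + 1 = 18
(last selection: 10 + 17×16 = 282 ≤ 288; next would be 298 > 288)

18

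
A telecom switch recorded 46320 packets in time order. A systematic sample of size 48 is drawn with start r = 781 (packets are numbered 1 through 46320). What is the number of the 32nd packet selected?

30696

k = 46320/48 = 965
32nd selection = r + (32−1)·k = 781 + 31×965 = 781 + 29915 = 30696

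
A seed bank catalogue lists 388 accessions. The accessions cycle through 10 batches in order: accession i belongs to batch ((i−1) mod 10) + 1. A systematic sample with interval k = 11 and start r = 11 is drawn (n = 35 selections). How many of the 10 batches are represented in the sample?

Consecutive selections differ by k = 11, so their batch numbers differ by 11 mod 10 = 1.
gcd(11, 10) = 1, so the sample visits 10/1 = 10 distinct residues mod 10.
Start 11 is batch 1; the batches hit are 1, 2, 3, 4, 5, 6, 7, 8, 9, 10.

10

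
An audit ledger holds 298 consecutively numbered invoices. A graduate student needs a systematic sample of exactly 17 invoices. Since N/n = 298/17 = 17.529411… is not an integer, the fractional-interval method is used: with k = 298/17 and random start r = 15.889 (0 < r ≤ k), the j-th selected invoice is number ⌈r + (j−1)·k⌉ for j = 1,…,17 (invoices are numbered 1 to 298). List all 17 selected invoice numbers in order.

j=1: r + 0k = 15.889 → ⌈·⌉ = 16
j=2: r + 1k = 33.418411… → ⌈·⌉ = 34
j=3: r + 2k = 50.947823… → ⌈·⌉ = 51
j=4: r + 3k = 68.477235… → ⌈·⌉ = 69
j=5: r + 4k = 86.006647… → ⌈·⌉ = 87
j=6: r + 5k = 103.536058… → ⌈·⌉ = 104
j=7: r + 6k = 121.065470… → ⌈·⌉ = 122
j=8: r + 7k = 138.594882… → ⌈·⌉ = 139
j=9: r + 8k = 156.124294… → ⌈·⌉ = 157
j=10: r + 9k = 173.653705… → ⌈·⌉ = 174
j=11: r + 10k = 191.183117… → ⌈·⌉ = 192
j=12: r + 11k = 208.712529… → ⌈·⌉ = 209
j=13: r + 12k = 226.241941… → ⌈·⌉ = 227
j=14: r + 13k = 243.771352… → ⌈·⌉ = 244
j=15: r + 14k = 261.300764… → ⌈·⌉ = 262
j=16: r + 15k = 278.830176… → ⌈·⌉ = 279
j=17: r + 16k = 296.359588… → ⌈·⌉ = 297

16, 34, 51, 69, 87, 104, 122, 139, 157, 174, 192, 209, 227, 244, 262, 279, 297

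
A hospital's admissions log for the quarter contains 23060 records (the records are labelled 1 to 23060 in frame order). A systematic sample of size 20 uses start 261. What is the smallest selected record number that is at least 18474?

k = 23060/20 = 1153
Steps past start: ⌈(18474 − 261)/1153⌉ = ⌈18213/1153⌉ = 16
Selected record: 261 + 16×1153 = 18709

18709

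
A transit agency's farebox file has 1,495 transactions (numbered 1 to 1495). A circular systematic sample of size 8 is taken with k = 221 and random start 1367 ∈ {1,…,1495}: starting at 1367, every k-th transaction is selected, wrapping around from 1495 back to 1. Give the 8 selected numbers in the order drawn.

Selection 1: 1367
Selection 2: 1367 + 221 = 1588 → 1588 − 1495 = 93
Selection 3: 93 + 221 = 314
Selection 4: 314 + 221 = 535
Selection 5: 535 + 221 = 756
Selection 6: 756 + 221 = 977
Selection 7: 977 + 221 = 1198
Selection 8: 1198 + 221 = 1419

1367, 93, 314, 535, 756, 977, 1198, 1419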